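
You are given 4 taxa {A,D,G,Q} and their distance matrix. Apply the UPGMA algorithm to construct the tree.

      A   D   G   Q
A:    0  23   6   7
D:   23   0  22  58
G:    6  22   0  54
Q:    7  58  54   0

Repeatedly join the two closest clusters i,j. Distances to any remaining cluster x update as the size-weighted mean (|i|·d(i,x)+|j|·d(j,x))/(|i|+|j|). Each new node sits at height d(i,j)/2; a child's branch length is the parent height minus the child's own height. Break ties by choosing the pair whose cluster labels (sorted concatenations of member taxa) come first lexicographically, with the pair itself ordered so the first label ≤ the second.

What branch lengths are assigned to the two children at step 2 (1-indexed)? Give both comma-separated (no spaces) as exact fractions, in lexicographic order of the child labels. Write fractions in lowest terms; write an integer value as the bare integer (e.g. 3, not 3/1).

1. join A+G (d=6) ⇒ AG; edges |A|=3, |G|=3
  updated: d(AG,D)=45/2, d(AG,Q)=61/2
2. join AG+D (d=45/2) ⇒ ADG; edges |AG|=33/4, |D|=45/4
  updated: d(ADG,Q)=119/3
3. join ADG+Q (d=119/3) ⇒ ADGQ; edges |ADG|=103/12, |Q|=119/6
final tree: (((A:3,G:3):33/4,D:45/4):103/12,Q:119/6)
total length: 647/12

33/4,45/4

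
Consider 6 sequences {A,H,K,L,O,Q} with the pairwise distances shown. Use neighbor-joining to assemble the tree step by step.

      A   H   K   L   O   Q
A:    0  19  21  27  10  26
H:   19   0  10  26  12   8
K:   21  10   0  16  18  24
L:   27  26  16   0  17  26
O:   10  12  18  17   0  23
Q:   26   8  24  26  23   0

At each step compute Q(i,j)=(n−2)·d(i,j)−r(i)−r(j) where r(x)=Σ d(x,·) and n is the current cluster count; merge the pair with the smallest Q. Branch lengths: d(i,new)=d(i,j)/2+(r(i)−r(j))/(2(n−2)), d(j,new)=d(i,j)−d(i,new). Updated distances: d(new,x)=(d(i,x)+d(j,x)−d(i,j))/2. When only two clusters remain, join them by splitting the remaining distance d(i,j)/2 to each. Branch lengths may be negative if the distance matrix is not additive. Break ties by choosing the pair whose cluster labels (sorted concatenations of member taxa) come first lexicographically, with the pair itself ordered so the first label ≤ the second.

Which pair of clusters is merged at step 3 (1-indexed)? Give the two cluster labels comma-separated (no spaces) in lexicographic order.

iteration 1: select H,Q (d=8, Q=-150); attach at lengths (0, 8); label the merged cluster HQ
  updated: d(A,HQ)=37/2, d(HQ,K)=13, d(HQ,L)=22, d(HQ,O)=27/2
iteration 2: select A,O (d=10, Q=-105); attach at lengths (8, 2); label the merged cluster AO
  updated: d(AO,HQ)=11, d(AO,K)=29/2, d(AO,L)=17
iteration 3: select AO,HQ (d=11, Q=-133/2); attach at lengths (37/8, 51/8); label the merged cluster AHOQ
  updated: d(AHOQ,K)=33/4, d(AHOQ,L)=14
iteration 4: select AHOQ,K (d=33/4, Q=-153/4); attach at lengths (25/8, 41/8); label the merged cluster AHKOQ
  updated: d(AHKOQ,L)=87/8
iteration 5: select AHKOQ,L (d=87/8); attach at lengths (87/16, 87/16); label the merged cluster AHKLOQ
final tree: ((((A:8,O:2):37/8,(H:0,Q:8):51/8):25/8,K:41/8):87/16,L:87/16)
total length: 385/8

AO,HQ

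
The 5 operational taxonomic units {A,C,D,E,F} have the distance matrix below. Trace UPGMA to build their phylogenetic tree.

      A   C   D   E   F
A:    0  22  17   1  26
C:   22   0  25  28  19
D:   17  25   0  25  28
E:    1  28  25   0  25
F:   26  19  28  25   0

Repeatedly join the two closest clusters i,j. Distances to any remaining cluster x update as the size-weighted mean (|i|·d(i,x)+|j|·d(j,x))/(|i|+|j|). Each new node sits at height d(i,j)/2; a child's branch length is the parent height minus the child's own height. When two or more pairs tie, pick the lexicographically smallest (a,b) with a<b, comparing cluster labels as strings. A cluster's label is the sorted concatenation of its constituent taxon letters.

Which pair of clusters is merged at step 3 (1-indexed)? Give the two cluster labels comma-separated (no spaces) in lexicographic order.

1. join A+E (d=1) ⇒ AE; edges |A|=1/2, |E|=1/2
  updated: d(AE,C)=25, d(AE,D)=21, d(AE,F)=51/2
2. join C+F (d=19) ⇒ CF; edges |C|=19/2, |F|=19/2
  updated: d(AE,CF)=101/4, d(CF,D)=53/2
3. join AE+D (d=21) ⇒ ADE; edges |AE|=10, |D|=21/2
  updated: d(ADE,CF)=77/3
4. join ADE+CF (d=77/3) ⇒ ACDEF; edges |ADE|=7/3, |CF|=10/3
final tree: (((A:1/2,E:1/2):10,D:21/2):7/3,(C:19/2,F:19/2):10/3)
total length: 277/6

AE,D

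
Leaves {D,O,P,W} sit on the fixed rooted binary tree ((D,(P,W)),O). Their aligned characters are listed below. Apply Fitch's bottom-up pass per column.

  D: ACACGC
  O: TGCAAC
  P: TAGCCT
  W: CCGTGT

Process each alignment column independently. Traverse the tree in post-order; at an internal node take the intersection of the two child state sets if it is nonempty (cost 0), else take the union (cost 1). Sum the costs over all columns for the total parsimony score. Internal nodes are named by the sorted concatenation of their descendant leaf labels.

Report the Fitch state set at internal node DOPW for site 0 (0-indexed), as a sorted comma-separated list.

site 0, node PW: P={T} ∪ W={C} → {C,T} (+1)
site 0, node DPW: D={A} ∪ PW={C,T} → {A,C,T} (+1)
site 0, node DOPW: DPW={A,C,T} ∩ O={T} → {T} (+0)
site 1, node PW: P={A} ∪ W={C} → {A,C} (+1)
site 1, node DPW: D={C} ∩ PW={A,C} → {C} (+0)
site 1, node DOPW: DPW={C} ∪ O={G} → {C,G} (+1)
site 2, node PW: P={G} ∩ W={G} → {G} (+0)
site 2, node DPW: D={A} ∪ PW={G} → {A,G} (+1)
site 2, node DOPW: DPW={A,G} ∪ O={C} → {A,C,G} (+1)
site 3, node PW: P={C} ∪ W={T} → {C,T} (+1)
site 3, node DPW: D={C} ∩ PW={C,T} → {C} (+0)
site 3, node DOPW: DPW={C} ∪ O={A} → {A,C} (+1)
site 4, node PW: P={C} ∪ W={G} → {C,G} (+1)
site 4, node DPW: D={G} ∩ PW={C,G} → {G} (+0)
site 4, node DOPW: DPW={G} ∪ O={A} → {A,G} (+1)
site 5, node PW: P={T} ∩ W={T} → {T} (+0)
site 5, node DPW: D={C} ∪ PW={T} → {C,T} (+1)
site 5, node DOPW: DPW={C,T} ∩ O={C} → {C} (+0)
per-site changes: [2, 2, 2, 2, 2, 1]; total = 11

T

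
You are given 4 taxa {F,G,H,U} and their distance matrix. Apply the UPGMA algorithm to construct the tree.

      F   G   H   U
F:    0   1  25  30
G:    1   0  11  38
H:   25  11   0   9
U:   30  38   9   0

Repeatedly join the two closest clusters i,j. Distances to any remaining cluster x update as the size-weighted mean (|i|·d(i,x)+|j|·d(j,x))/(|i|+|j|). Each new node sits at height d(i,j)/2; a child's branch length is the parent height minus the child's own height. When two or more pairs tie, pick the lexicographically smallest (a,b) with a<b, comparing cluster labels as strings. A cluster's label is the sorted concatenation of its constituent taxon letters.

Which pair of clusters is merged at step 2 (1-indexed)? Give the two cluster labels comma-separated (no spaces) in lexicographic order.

H,U

iteration 1: select F,G (d=1); attach at lengths (1/2, 1/2); label the merged cluster FG
  updated: d(FG,H)=18, d(FG,U)=34
iteration 2: select H,U (d=9); attach at lengths (9/2, 9/2); label the merged cluster HU
  updated: d(FG,HU)=26
iteration 3: select FG,HU (d=26); attach at lengths (25/2, 17/2); label the merged cluster FGHU
final tree: ((F:1/2,G:1/2):25/2,(H:9/2,U:9/2):17/2)
total length: 31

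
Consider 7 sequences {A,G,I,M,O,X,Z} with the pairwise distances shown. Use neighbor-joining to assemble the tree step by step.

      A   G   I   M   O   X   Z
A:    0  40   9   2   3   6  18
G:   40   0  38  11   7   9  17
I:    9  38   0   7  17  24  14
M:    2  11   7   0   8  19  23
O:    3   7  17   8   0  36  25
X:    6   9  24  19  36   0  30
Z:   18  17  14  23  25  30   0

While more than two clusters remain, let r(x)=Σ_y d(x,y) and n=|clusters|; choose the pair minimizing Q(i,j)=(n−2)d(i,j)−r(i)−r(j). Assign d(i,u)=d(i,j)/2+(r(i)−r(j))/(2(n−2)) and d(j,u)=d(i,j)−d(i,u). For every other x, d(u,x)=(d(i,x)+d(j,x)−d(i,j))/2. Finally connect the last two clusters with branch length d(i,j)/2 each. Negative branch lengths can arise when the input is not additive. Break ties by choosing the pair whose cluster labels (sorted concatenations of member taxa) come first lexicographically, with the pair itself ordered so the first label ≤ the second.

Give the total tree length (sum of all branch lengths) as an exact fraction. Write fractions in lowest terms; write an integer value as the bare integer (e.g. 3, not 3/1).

93/2

1. join G+X (d=9, Q=-201) ⇒ GX; edges |G|=43/10, |X|=47/10
  updated: d(A,GX)=37/2, d(GX,I)=53/2, d(GX,M)=21/2, d(GX,O)=17, d(GX,Z)=19
2. join I+Z (d=14, Q=-233/2) ⇒ IZ; edges |I|=61/16, |Z|=163/16
  updated: d(A,IZ)=13/2, d(GX,IZ)=63/4, d(IZ,M)=8, d(IZ,O)=14
3. join A+O (d=3, Q=-63) ⇒ AO; edges |A|=-1/2, |O|=7/2
  updated: d(AO,GX)=65/4, d(AO,IZ)=35/4, d(AO,M)=7/2
4. join AO+IZ (d=35/4, Q=-87/2) ⇒ AIOZ; edges |AO|=27/8, |IZ|=43/8
  updated: d(AIOZ,GX)=93/8, d(AIOZ,M)=11/8
5. join AIOZ+GX (d=93/8, Q=-47/2) ⇒ AGIOXZ; edges |AIOZ|=5/4, |GX|=83/8
  updated: d(AGIOXZ,M)=1/8
6. join AGIOXZ+M (d=1/8) ⇒ AGIMOXZ; edges |AGIOXZ|=1/16, |M|=1/16
final tree: ((((A:-1/2,O:7/2):27/8,(I:61/16,Z:163/16):43/8):5/4,(G:43/10,X:47/10):83/8):1/16,M:1/16)
total length: 93/2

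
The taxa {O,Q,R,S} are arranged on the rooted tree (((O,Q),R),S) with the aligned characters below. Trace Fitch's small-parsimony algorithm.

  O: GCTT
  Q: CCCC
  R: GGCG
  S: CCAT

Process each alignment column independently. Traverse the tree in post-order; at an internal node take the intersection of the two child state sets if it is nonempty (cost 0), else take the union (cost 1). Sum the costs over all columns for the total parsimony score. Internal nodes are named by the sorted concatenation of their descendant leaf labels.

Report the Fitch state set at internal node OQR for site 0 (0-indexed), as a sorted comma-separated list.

G

[col 0] OQ: children O:{G}, Q:{C} ∪→ {C,G}; cost 1
[col 0] OQR: children OQ:{C,G}, R:{G} ∩→ {G}; cost 0
[col 0] OQRS: children OQR:{G}, S:{C} ∪→ {C,G}; cost 1
[col 1] OQ: children O:{C}, Q:{C} ∩→ {C}; cost 0
[col 1] OQR: children OQ:{C}, R:{G} ∪→ {C,G}; cost 1
[col 1] OQRS: children OQR:{C,G}, S:{C} ∩→ {C}; cost 0
[col 2] OQ: children O:{T}, Q:{C} ∪→ {C,T}; cost 1
[col 2] OQR: children OQ:{C,T}, R:{C} ∩→ {C}; cost 0
[col 2] OQRS: children OQR:{C}, S:{A} ∪→ {A,C}; cost 1
[col 3] OQ: children O:{T}, Q:{C} ∪→ {C,T}; cost 1
[col 3] OQR: children OQ:{C,T}, R:{G} ∪→ {C,G,T}; cost 1
[col 3] OQRS: children OQR:{C,G,T}, S:{T} ∩→ {T}; cost 0
per-site changes: [2, 1, 2, 2]; total = 7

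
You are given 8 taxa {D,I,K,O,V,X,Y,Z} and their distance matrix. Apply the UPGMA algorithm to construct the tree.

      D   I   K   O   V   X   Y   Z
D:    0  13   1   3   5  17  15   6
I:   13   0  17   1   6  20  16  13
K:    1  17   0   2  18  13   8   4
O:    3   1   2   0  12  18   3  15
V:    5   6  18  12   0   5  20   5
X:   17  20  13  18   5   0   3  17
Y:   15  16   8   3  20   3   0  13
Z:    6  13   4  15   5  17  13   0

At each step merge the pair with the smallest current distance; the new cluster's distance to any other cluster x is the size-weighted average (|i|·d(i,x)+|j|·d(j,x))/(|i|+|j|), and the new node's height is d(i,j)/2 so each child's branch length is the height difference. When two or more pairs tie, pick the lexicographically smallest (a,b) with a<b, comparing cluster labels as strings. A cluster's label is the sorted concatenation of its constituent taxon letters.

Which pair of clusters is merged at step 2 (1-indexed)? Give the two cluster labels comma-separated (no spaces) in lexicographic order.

1. join D+K (d=1) ⇒ DK; edges |D|=1/2, |K|=1/2
  updated: d(DK,I)=15, d(DK,O)=5/2, d(DK,V)=23/2, d(DK,X)=15, d(DK,Y)=23/2, d(DK,Z)=5
2. join I+O (d=1) ⇒ IO; edges |I|=1/2, |O|=1/2
  updated: d(DK,IO)=35/4, d(IO,V)=9, d(IO,X)=19, d(IO,Y)=19/2, d(IO,Z)=14
3. join X+Y (d=3) ⇒ XY; edges |X|=3/2, |Y|=3/2
  updated: d(DK,XY)=53/4, d(IO,XY)=57/4, d(V,XY)=25/2, d(XY,Z)=15
4. join DK+Z (d=5) ⇒ DKZ; edges |DK|=2, |Z|=5/2
  updated: d(DKZ,IO)=21/2, d(DKZ,V)=28/3, d(DKZ,XY)=83/6
5. join IO+V (d=9) ⇒ IOV; edges |IO|=4, |V|=9/2
  updated: d(DKZ,IOV)=91/9, d(IOV,XY)=41/3
6. join DKZ+IOV (d=91/9) ⇒ DIKOVZ; edges |DKZ|=23/9, |IOV|=5/9
  updated: d(DIKOVZ,XY)=55/4
7. join DIKOVZ+XY (d=55/4) ⇒ DIKOVXYZ; edges |DIKOVZ|=131/72, |XY|=43/8
final tree: ((((D:1/2,K:1/2):2,Z:5/2):23/9,((I:1/2,O:1/2):4,V:9/2):5/9):131/72,(X:3/2,Y:3/2):43/8)
total length: 1019/36

I,O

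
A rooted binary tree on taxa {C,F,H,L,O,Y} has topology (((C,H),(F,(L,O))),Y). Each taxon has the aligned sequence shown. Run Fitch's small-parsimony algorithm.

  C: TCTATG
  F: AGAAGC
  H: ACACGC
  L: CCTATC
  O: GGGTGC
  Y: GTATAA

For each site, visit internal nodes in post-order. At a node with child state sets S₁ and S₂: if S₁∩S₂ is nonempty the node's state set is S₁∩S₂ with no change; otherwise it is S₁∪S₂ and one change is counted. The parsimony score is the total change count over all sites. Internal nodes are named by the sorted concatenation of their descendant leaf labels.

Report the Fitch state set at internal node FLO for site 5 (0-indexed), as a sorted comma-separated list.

site 0, node CH: C={T} ∪ H={A} → {A,T} (+1)
site 0, node LO: L={C} ∪ O={G} → {C,G} (+1)
site 0, node FLO: F={A} ∪ LO={C,G} → {A,C,G} (+1)
site 0, node CFHLO: CH={A,T} ∩ FLO={A,C,G} → {A} (+0)
site 0, node CFHLOY: CFHLO={A} ∪ Y={G} → {A,G} (+1)
site 1, node CH: C={C} ∩ H={C} → {C} (+0)
site 1, node LO: L={C} ∪ O={G} → {C,G} (+1)
site 1, node FLO: F={G} ∩ LO={C,G} → {G} (+0)
site 1, node CFHLO: CH={C} ∪ FLO={G} → {C,G} (+1)
site 1, node CFHLOY: CFHLO={C,G} ∪ Y={T} → {C,G,T} (+1)
site 2, node CH: C={T} ∪ H={A} → {A,T} (+1)
site 2, node LO: L={T} ∪ O={G} → {G,T} (+1)
site 2, node FLO: F={A} ∪ LO={G,T} → {A,G,T} (+1)
site 2, node CFHLO: CH={A,T} ∩ FLO={A,G,T} → {A,T} (+0)
site 2, node CFHLOY: CFHLO={A,T} ∩ Y={A} → {A} (+0)
site 3, node CH: C={A} ∪ H={C} → {A,C} (+1)
site 3, node LO: L={A} ∪ O={T} → {A,T} (+1)
site 3, node FLO: F={A} ∩ LO={A,T} → {A} (+0)
site 3, node CFHLO: CH={A,C} ∩ FLO={A} → {A} (+0)
site 3, node CFHLOY: CFHLO={A} ∪ Y={T} → {A,T} (+1)
site 4, node CH: C={T} ∪ H={G} → {G,T} (+1)
site 4, node LO: L={T} ∪ O={G} → {G,T} (+1)
site 4, node FLO: F={G} ∩ LO={G,T} → {G} (+0)
site 4, node CFHLO: CH={G,T} ∩ FLO={G} → {G} (+0)
site 4, node CFHLOY: CFHLO={G} ∪ Y={A} → {A,G} (+1)
site 5, node CH: C={G} ∪ H={C} → {C,G} (+1)
site 5, node LO: L={C} ∩ O={C} → {C} (+0)
site 5, node FLO: F={C} ∩ LO={C} → {C} (+0)
site 5, node CFHLO: CH={C,G} ∩ FLO={C} → {C} (+0)
site 5, node CFHLOY: CFHLO={C} ∪ Y={A} → {A,C} (+1)
per-site changes: [4, 3, 3, 3, 3, 2]; total = 18

C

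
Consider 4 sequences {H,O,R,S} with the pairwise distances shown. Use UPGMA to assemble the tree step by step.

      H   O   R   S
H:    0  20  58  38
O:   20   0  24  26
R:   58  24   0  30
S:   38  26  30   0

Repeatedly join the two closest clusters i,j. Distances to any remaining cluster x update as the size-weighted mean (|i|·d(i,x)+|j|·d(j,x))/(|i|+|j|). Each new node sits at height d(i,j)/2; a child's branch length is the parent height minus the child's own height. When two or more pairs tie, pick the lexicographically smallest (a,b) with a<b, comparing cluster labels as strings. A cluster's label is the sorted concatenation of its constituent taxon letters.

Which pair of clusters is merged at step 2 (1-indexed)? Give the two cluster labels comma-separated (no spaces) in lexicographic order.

R,S

step 1: merge (H,O) at d=20; branch lengths H→10, O→10; new cluster HO
  updated: d(HO,R)=41, d(HO,S)=32
step 2: merge (R,S) at d=30; branch lengths R→15, S→15; new cluster RS
  updated: d(HO,RS)=73/2
step 3: merge (HO,RS) at d=73/2; branch lengths HO→33/4, RS→13/4; new cluster HORS
final tree: ((H:10,O:10):33/4,(R:15,S:15):13/4)
total length: 123/2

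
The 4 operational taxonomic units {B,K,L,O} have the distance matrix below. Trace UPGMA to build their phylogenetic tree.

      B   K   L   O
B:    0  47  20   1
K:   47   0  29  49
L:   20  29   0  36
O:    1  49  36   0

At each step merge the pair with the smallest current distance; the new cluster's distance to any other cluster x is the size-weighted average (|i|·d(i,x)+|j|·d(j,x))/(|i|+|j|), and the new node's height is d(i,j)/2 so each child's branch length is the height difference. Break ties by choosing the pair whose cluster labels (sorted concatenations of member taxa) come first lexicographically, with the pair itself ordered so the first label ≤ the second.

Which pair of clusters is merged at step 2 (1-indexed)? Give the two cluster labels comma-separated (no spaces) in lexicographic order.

iteration 1: select B,O (d=1); attach at lengths (1/2, 1/2); label the merged cluster BO
  updated: d(BO,K)=48, d(BO,L)=28
iteration 2: select BO,L (d=28); attach at lengths (27/2, 14); label the merged cluster BLO
  updated: d(BLO,K)=125/3
iteration 3: select BLO,K (d=125/3); attach at lengths (41/6, 125/6); label the merged cluster BKLO
final tree: (((B:1/2,O:1/2):27/2,L:14):41/6,K:125/6)
total length: 337/6

BO,L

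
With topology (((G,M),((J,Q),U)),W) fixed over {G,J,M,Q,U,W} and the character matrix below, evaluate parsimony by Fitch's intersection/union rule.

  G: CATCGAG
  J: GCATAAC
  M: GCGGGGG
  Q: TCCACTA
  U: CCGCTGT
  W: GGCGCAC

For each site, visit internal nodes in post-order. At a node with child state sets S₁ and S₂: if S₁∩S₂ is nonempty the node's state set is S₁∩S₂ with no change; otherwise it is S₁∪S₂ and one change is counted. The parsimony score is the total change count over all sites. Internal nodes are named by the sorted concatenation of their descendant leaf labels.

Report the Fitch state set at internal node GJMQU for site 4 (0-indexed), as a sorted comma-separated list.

[col 0] GM: children G:{C}, M:{G} ∪→ {C,G}; cost 1
[col 0] JQ: children J:{G}, Q:{T} ∪→ {G,T}; cost 1
[col 0] JQU: children JQ:{G,T}, U:{C} ∪→ {C,G,T}; cost 1
[col 0] GJMQU: children GM:{C,G}, JQU:{C,G,T} ∩→ {C,G}; cost 0
[col 0] GJMQUW: children GJMQU:{C,G}, W:{G} ∩→ {G}; cost 0
[col 1] GM: children G:{A}, M:{C} ∪→ {A,C}; cost 1
[col 1] JQ: children J:{C}, Q:{C} ∩→ {C}; cost 0
[col 1] JQU: children JQ:{C}, U:{C} ∩→ {C}; cost 0
[col 1] GJMQU: children GM:{A,C}, JQU:{C} ∩→ {C}; cost 0
[col 1] GJMQUW: children GJMQU:{C}, W:{G} ∪→ {C,G}; cost 1
[col 2] GM: children G:{T}, M:{G} ∪→ {G,T}; cost 1
[col 2] JQ: children J:{A}, Q:{C} ∪→ {A,C}; cost 1
[col 2] JQU: children JQ:{A,C}, U:{G} ∪→ {A,C,G}; cost 1
[col 2] GJMQU: children GM:{G,T}, JQU:{A,C,G} ∩→ {G}; cost 0
[col 2] GJMQUW: children GJMQU:{G}, W:{C} ∪→ {C,G}; cost 1
[col 3] GM: children G:{C}, M:{G} ∪→ {C,G}; cost 1
[col 3] JQ: children J:{T}, Q:{A} ∪→ {A,T}; cost 1
[col 3] JQU: children JQ:{A,T}, U:{C} ∪→ {A,C,T}; cost 1
[col 3] GJMQU: children GM:{C,G}, JQU:{A,C,T} ∩→ {C}; cost 0
[col 3] GJMQUW: children GJMQU:{C}, W:{G} ∪→ {C,G}; cost 1
[col 4] GM: children G:{G}, M:{G} ∩→ {G}; cost 0
[col 4] JQ: children J:{A}, Q:{C} ∪→ {A,C}; cost 1
[col 4] JQU: children JQ:{A,C}, U:{T} ∪→ {A,C,T}; cost 1
[col 4] GJMQU: children GM:{G}, JQU:{A,C,T} ∪→ {A,C,G,T}; cost 1
[col 4] GJMQUW: children GJMQU:{A,C,G,T}, W:{C} ∩→ {C}; cost 0
[col 5] GM: children G:{A}, M:{G} ∪→ {A,G}; cost 1
[col 5] JQ: children J:{A}, Q:{T} ∪→ {A,T}; cost 1
[col 5] JQU: children JQ:{A,T}, U:{G} ∪→ {A,G,T}; cost 1
[col 5] GJMQU: children GM:{A,G}, JQU:{A,G,T} ∩→ {A,G}; cost 0
[col 5] GJMQUW: children GJMQU:{A,G}, W:{A} ∩→ {A}; cost 0
[col 6] GM: children G:{G}, M:{G} ∩→ {G}; cost 0
[col 6] JQ: children J:{C}, Q:{A} ∪→ {A,C}; cost 1
[col 6] JQU: children JQ:{A,C}, U:{T} ∪→ {A,C,T}; cost 1
[col 6] GJMQU: children GM:{G}, JQU:{A,C,T} ∪→ {A,C,G,T}; cost 1
[col 6] GJMQUW: children GJMQU:{A,C,G,T}, W:{C} ∩→ {C}; cost 0
per-site changes: [3, 2, 4, 4, 3, 3, 3]; total = 22

A,C,G,T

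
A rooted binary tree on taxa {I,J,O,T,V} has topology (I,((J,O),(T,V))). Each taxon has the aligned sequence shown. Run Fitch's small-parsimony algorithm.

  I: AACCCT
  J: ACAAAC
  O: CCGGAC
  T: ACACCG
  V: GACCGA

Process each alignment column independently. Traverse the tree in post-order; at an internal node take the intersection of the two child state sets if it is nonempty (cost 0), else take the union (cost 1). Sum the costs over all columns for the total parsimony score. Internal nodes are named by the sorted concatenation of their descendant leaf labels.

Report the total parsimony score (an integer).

JO@0: {A} ∪ {C} = {A,C} (union, +1)
TV@0: {A} ∪ {G} = {A,G} (union, +1)
JOTV@0: {A,C} ∩ {A,G} = {A} (intersection, +0)
IJOTV@0: {A} ∩ {A} = {A} (intersection, +0)
JO@1: {C} ∩ {C} = {C} (intersection, +0)
TV@1: {C} ∪ {A} = {A,C} (union, +1)
JOTV@1: {C} ∩ {A,C} = {C} (intersection, +0)
IJOTV@1: {A} ∪ {C} = {A,C} (union, +1)
JO@2: {A} ∪ {G} = {A,G} (union, +1)
TV@2: {A} ∪ {C} = {A,C} (union, +1)
JOTV@2: {A,G} ∩ {A,C} = {A} (intersection, +0)
IJOTV@2: {C} ∪ {A} = {A,C} (union, +1)
JO@3: {A} ∪ {G} = {A,G} (union, +1)
TV@3: {C} ∩ {C} = {C} (intersection, +0)
JOTV@3: {A,G} ∪ {C} = {A,C,G} (union, +1)
IJOTV@3: {C} ∩ {A,C,G} = {C} (intersection, +0)
JO@4: {A} ∩ {A} = {A} (intersection, +0)
TV@4: {C} ∪ {G} = {C,G} (union, +1)
JOTV@4: {A} ∪ {C,G} = {A,C,G} (union, +1)
IJOTV@4: {C} ∩ {A,C,G} = {C} (intersection, +0)
JO@5: {C} ∩ {C} = {C} (intersection, +0)
TV@5: {G} ∪ {A} = {A,G} (union, +1)
JOTV@5: {C} ∪ {A,G} = {A,C,G} (union, +1)
IJOTV@5: {T} ∪ {A,C,G} = {A,C,G,T} (union, +1)
per-site changes: [2, 2, 3, 2, 2, 3]; total = 14

14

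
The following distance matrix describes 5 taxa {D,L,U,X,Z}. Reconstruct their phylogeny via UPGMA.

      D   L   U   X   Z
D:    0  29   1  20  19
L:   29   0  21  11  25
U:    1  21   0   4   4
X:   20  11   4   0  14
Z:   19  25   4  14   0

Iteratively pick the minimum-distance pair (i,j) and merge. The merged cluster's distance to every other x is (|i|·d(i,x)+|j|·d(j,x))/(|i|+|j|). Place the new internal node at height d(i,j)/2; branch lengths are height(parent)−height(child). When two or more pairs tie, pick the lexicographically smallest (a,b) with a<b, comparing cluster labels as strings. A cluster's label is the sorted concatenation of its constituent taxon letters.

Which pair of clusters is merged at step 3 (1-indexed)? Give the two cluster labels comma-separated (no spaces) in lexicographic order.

1. join D+U (d=1) ⇒ DU; edges |D|=1/2, |U|=1/2
  updated: d(DU,L)=25, d(DU,X)=12, d(DU,Z)=23/2
2. join L+X (d=11) ⇒ LX; edges |L|=11/2, |X|=11/2
  updated: d(DU,LX)=37/2, d(LX,Z)=39/2
3. join DU+Z (d=23/2) ⇒ DUZ; edges |DU|=21/4, |Z|=23/4
  updated: d(DUZ,LX)=113/6
4. join DUZ+LX (d=113/6) ⇒ DLUXZ; edges |DUZ|=11/3, |LX|=47/12
final tree: (((D:1/2,U:1/2):21/4,Z:23/4):11/3,(L:11/2,X:11/2):47/12)
total length: 367/12

DU,Z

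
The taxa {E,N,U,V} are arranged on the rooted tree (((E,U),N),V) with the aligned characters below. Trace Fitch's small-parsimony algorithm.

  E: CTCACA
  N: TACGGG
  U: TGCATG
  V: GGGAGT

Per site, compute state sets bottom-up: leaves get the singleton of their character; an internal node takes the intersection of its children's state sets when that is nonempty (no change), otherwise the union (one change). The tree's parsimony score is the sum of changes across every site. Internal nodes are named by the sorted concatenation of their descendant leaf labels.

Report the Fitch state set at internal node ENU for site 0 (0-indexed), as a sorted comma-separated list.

site 0, node EU: E={C} ∪ U={T} → {C,T} (+1)
site 0, node ENU: EU={C,T} ∩ N={T} → {T} (+0)
site 0, node ENUV: ENU={T} ∪ V={G} → {G,T} (+1)
site 1, node EU: E={T} ∪ U={G} → {G,T} (+1)
site 1, node ENU: EU={G,T} ∪ N={A} → {A,G,T} (+1)
site 1, node ENUV: ENU={A,G,T} ∩ V={G} → {G} (+0)
site 2, node EU: E={C} ∩ U={C} → {C} (+0)
site 2, node ENU: EU={C} ∩ N={C} → {C} (+0)
site 2, node ENUV: ENU={C} ∪ V={G} → {C,G} (+1)
site 3, node EU: E={A} ∩ U={A} → {A} (+0)
site 3, node ENU: EU={A} ∪ N={G} → {A,G} (+1)
site 3, node ENUV: ENU={A,G} ∩ V={A} → {A} (+0)
site 4, node EU: E={C} ∪ U={T} → {C,T} (+1)
site 4, node ENU: EU={C,T} ∪ N={G} → {C,G,T} (+1)
site 4, node ENUV: ENU={C,G,T} ∩ V={G} → {G} (+0)
site 5, node EU: E={A} ∪ U={G} → {A,G} (+1)
site 5, node ENU: EU={A,G} ∩ N={G} → {G} (+0)
site 5, node ENUV: ENU={G} ∪ V={T} → {G,T} (+1)
per-site changes: [2, 2, 1, 1, 2, 2]; total = 10

T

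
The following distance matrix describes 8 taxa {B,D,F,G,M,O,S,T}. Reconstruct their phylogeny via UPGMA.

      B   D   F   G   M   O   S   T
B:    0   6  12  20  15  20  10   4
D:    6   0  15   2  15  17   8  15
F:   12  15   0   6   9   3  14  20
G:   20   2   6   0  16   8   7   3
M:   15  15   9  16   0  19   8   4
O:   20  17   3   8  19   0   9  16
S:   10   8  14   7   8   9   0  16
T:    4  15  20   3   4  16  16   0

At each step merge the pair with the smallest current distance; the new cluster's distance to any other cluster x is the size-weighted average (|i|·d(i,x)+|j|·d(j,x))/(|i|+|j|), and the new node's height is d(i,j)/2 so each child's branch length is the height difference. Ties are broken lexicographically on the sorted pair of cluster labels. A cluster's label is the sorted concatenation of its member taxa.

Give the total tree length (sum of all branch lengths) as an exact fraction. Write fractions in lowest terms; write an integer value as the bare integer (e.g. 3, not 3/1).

389/12

iteration 1: select D,G (d=2); attach at lengths (1, 1); label the merged cluster DG
  updated: d(B,DG)=13, d(DG,F)=21/2, d(DG,M)=31/2, d(DG,O)=25/2, d(DG,S)=15/2, d(DG,T)=9
iteration 2: select F,O (d=3); attach at lengths (3/2, 3/2); label the merged cluster FO
  updated: d(B,FO)=16, d(DG,FO)=23/2, d(FO,M)=14, d(FO,S)=23/2, d(FO,T)=18
iteration 3: select B,T (d=4); attach at lengths (2, 2); label the merged cluster BT
  updated: d(BT,DG)=11, d(BT,FO)=17, d(BT,M)=19/2, d(BT,S)=13
iteration 4: select DG,S (d=15/2); attach at lengths (11/4, 15/4); label the merged cluster DGS
  updated: d(BT,DGS)=35/3, d(DGS,FO)=23/2, d(DGS,M)=13
iteration 5: select BT,M (d=19/2); attach at lengths (11/4, 19/4); label the merged cluster BMT
  updated: d(BMT,DGS)=109/9, d(BMT,FO)=16
iteration 6: select DGS,FO (d=23/2); attach at lengths (2, 17/4); label the merged cluster DFGOS
  updated: d(BMT,DFGOS)=41/3
iteration 7: select BMT,DFGOS (d=41/3); attach at lengths (25/12, 13/12); label the merged cluster BDFGMOST
final tree: (((B:2,T:2):11/4,M:19/4):25/12,(((D:1,G:1):11/4,S:15/4):2,(F:3/2,O:3/2):17/4):13/12)
total length: 389/12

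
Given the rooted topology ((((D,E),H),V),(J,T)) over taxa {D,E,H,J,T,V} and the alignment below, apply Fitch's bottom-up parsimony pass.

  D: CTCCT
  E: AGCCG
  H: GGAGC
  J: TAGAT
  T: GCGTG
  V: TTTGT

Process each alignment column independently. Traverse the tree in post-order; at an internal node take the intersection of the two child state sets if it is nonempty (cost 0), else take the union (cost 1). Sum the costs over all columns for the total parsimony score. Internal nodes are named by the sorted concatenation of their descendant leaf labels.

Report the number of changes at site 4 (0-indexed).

site 0, node DE: D={C} ∪ E={A} → {A,C} (+1)
site 0, node DEH: DE={A,C} ∪ H={G} → {A,C,G} (+1)
site 0, node DEHV: DEH={A,C,G} ∪ V={T} → {A,C,G,T} (+1)
site 0, node JT: J={T} ∪ T={G} → {G,T} (+1)
site 0, node DEHJTV: DEHV={A,C,G,T} ∩ JT={G,T} → {G,T} (+0)
site 1, node DE: D={T} ∪ E={G} → {G,T} (+1)
site 1, node DEH: DE={G,T} ∩ H={G} → {G} (+0)
site 1, node DEHV: DEH={G} ∪ V={T} → {G,T} (+1)
site 1, node JT: J={A} ∪ T={C} → {A,C} (+1)
site 1, node DEHJTV: DEHV={G,T} ∪ JT={A,C} → {A,C,G,T} (+1)
site 2, node DE: D={C} ∩ E={C} → {C} (+0)
site 2, node DEH: DE={C} ∪ H={A} → {A,C} (+1)
site 2, node DEHV: DEH={A,C} ∪ V={T} → {A,C,T} (+1)
site 2, node JT: J={G} ∩ T={G} → {G} (+0)
site 2, node DEHJTV: DEHV={A,C,T} ∪ JT={G} → {A,C,G,T} (+1)
site 3, node DE: D={C} ∩ E={C} → {C} (+0)
site 3, node DEH: DE={C} ∪ H={G} → {C,G} (+1)
site 3, node DEHV: DEH={C,G} ∩ V={G} → {G} (+0)
site 3, node JT: J={A} ∪ T={T} → {A,T} (+1)
site 3, node DEHJTV: DEHV={G} ∪ JT={A,T} → {A,G,T} (+1)
site 4, node DE: D={T} ∪ E={G} → {G,T} (+1)
site 4, node DEH: DE={G,T} ∪ H={C} → {C,G,T} (+1)
site 4, node DEHV: DEH={C,G,T} ∩ V={T} → {T} (+0)
site 4, node JT: J={T} ∪ T={G} → {G,T} (+1)
site 4, node DEHJTV: DEHV={T} ∩ JT={G,T} → {T} (+0)
per-site changes: [4, 4, 3, 3, 3]; total = 17

3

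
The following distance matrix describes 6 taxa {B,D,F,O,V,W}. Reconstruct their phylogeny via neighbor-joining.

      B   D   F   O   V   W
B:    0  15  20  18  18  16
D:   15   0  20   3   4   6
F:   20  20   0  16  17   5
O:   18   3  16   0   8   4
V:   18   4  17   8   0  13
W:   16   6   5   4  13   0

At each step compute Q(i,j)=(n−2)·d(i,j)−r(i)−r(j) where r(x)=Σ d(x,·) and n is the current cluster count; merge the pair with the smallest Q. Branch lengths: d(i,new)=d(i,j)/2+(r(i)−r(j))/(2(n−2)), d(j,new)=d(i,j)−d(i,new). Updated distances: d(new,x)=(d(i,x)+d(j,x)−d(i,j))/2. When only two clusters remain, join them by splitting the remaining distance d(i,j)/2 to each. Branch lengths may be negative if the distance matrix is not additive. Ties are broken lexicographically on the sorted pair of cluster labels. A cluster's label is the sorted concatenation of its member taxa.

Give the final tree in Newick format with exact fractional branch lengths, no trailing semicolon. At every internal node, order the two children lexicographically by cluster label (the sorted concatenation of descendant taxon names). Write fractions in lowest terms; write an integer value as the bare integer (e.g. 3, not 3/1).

1. join F+W (d=5, Q=-102) ⇒ FW; edges |F|=27/4, |W|=-7/4
  updated: d(B,FW)=31/2, d(D,FW)=21/2, d(FW,O)=15/2, d(FW,V)=25/2
2. join B+FW (d=31/2, Q=-66) ⇒ BFW; edges |B|=67/6, |FW|=13/3
  updated: d(BFW,D)=5, d(BFW,O)=5, d(BFW,V)=15/2
3. join BFW+O (d=5, Q=-47/2) ⇒ BFOW; edges |BFW|=23/8, |O|=17/8
  updated: d(BFOW,D)=3/2, d(BFOW,V)=21/4
4. join BFOW+D (d=3/2, Q=-43/4) ⇒ BDFOW; edges |BFOW|=11/8, |D|=1/8
  updated: d(BDFOW,V)=31/8
5. join BDFOW+V (d=31/8) ⇒ BDFOVW; edges |BDFOW|=31/16, |V|=31/16
final tree: ((((B:67/6,(F:27/4,W:-7/4):13/3):23/8,O:17/8):11/8,D:1/8):31/16,V:31/16)
total length: 247/8

((((B:67/6,(F:27/4,W:-7/4):13/3):23/8,O:17/8):11/8,D:1/8):31/16,V:31/16)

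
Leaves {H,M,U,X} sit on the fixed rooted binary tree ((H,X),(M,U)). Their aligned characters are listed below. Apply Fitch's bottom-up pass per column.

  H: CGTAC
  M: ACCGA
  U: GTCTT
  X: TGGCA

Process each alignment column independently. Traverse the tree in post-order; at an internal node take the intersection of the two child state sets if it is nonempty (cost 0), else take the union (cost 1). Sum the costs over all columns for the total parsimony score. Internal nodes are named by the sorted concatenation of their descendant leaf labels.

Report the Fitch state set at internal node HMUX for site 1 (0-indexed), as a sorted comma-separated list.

HX@0: {C} ∪ {T} = {C,T} (union, +1)
MU@0: {A} ∪ {G} = {A,G} (union, +1)
HMUX@0: {C,T} ∪ {A,G} = {A,C,G,T} (union, +1)
HX@1: {G} ∩ {G} = {G} (intersection, +0)
MU@1: {C} ∪ {T} = {C,T} (union, +1)
HMUX@1: {G} ∪ {C,T} = {C,G,T} (union, +1)
HX@2: {T} ∪ {G} = {G,T} (union, +1)
MU@2: {C} ∩ {C} = {C} (intersection, +0)
HMUX@2: {G,T} ∪ {C} = {C,G,T} (union, +1)
HX@3: {A} ∪ {C} = {A,C} (union, +1)
MU@3: {G} ∪ {T} = {G,T} (union, +1)
HMUX@3: {A,C} ∪ {G,T} = {A,C,G,T} (union, +1)
HX@4: {C} ∪ {A} = {A,C} (union, +1)
MU@4: {A} ∪ {T} = {A,T} (union, +1)
HMUX@4: {A,C} ∩ {A,T} = {A} (intersection, +0)
per-site changes: [3, 2, 2, 3, 2]; total = 12

C,G,T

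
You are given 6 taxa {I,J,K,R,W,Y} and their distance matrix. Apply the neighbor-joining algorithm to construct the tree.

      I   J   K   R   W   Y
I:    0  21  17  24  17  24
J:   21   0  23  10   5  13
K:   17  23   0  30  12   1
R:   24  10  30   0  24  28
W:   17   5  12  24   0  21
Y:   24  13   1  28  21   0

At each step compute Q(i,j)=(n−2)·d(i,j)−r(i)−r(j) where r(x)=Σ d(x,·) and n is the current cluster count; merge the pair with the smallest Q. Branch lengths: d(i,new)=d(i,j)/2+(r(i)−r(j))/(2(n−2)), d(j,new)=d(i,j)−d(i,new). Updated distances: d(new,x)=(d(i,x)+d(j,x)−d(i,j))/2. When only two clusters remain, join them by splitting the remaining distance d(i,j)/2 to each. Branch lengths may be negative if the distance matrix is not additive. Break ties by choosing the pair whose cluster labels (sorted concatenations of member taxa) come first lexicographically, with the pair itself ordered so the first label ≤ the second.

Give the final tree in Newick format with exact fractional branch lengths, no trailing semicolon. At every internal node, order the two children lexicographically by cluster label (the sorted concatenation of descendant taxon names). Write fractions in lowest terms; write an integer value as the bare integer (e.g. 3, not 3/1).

(((I:81/8,(K:0,Y:1):79/8):19/8,(J:-1/2,R:21/2):43/8):33/16,W:33/16)

1. join K+Y (d=1, Q=-166) ⇒ KY; edges |K|=0, |Y|=1
  updated: d(I,KY)=20, d(J,KY)=35/2, d(KY,R)=57/2, d(KY,W)=16
2. join J+R (d=10, Q=-110) ⇒ JR; edges |J|=-1/2, |R|=21/2
  updated: d(I,JR)=35/2, d(JR,KY)=18, d(JR,W)=19/2
3. join I+KY (d=20, Q=-137/2) ⇒ IKY; edges |I|=81/8, |KY|=79/8
  updated: d(IKY,JR)=31/4, d(IKY,W)=13/2
4. join IKY+JR (d=31/4, Q=-95/4) ⇒ IJKRY; edges |IKY|=19/8, |JR|=43/8
  updated: d(IJKRY,W)=33/8
5. join IJKRY+W (d=33/8) ⇒ IJKRWY; edges |IJKRY|=33/16, |W|=33/16
final tree: (((I:81/8,(K:0,Y:1):79/8):19/8,(J:-1/2,R:21/2):43/8):33/16,W:33/16)
total length: 343/8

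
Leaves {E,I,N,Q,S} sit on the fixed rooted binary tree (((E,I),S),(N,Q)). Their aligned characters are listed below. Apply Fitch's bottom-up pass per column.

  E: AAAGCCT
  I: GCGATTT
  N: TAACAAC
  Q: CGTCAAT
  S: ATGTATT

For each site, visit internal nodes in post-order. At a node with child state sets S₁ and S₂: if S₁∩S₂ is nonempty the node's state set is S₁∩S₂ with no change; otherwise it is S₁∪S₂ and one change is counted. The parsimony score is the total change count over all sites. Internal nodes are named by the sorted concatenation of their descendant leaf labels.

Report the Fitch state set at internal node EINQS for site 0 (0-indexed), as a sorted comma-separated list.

site 0, node EI: E={A} ∪ I={G} → {A,G} (+1)
site 0, node EIS: EI={A,G} ∩ S={A} → {A} (+0)
site 0, node NQ: N={T} ∪ Q={C} → {C,T} (+1)
site 0, node EINQS: EIS={A} ∪ NQ={C,T} → {A,C,T} (+1)
site 1, node EI: E={A} ∪ I={C} → {A,C} (+1)
site 1, node EIS: EI={A,C} ∪ S={T} → {A,C,T} (+1)
site 1, node NQ: N={A} ∪ Q={G} → {A,G} (+1)
site 1, node EINQS: EIS={A,C,T} ∩ NQ={A,G} → {A} (+0)
site 2, node EI: E={A} ∪ I={G} → {A,G} (+1)
site 2, node EIS: EI={A,G} ∩ S={G} → {G} (+0)
site 2, node NQ: N={A} ∪ Q={T} → {A,T} (+1)
site 2, node EINQS: EIS={G} ∪ NQ={A,T} → {A,G,T} (+1)
site 3, node EI: E={G} ∪ I={A} → {A,G} (+1)
site 3, node EIS: EI={A,G} ∪ S={T} → {A,G,T} (+1)
site 3, node NQ: N={C} ∩ Q={C} → {C} (+0)
site 3, node EINQS: EIS={A,G,T} ∪ NQ={C} → {A,C,G,T} (+1)
site 4, node EI: E={C} ∪ I={T} → {C,T} (+1)
site 4, node EIS: EI={C,T} ∪ S={A} → {A,C,T} (+1)
site 4, node NQ: N={A} ∩ Q={A} → {A} (+0)
site 4, node EINQS: EIS={A,C,T} ∩ NQ={A} → {A} (+0)
site 5, node EI: E={C} ∪ I={T} → {C,T} (+1)
site 5, node EIS: EI={C,T} ∩ S={T} → {T} (+0)
site 5, node NQ: N={A} ∩ Q={A} → {A} (+0)
site 5, node EINQS: EIS={T} ∪ NQ={A} → {A,T} (+1)
site 6, node EI: E={T} ∩ I={T} → {T} (+0)
site 6, node EIS: EI={T} ∩ S={T} → {T} (+0)
site 6, node NQ: N={C} ∪ Q={T} → {C,T} (+1)
site 6, node EINQS: EIS={T} ∩ NQ={C,T} → {T} (+0)
per-site changes: [3, 3, 3, 3, 2, 2, 1]; total = 17

A,C,T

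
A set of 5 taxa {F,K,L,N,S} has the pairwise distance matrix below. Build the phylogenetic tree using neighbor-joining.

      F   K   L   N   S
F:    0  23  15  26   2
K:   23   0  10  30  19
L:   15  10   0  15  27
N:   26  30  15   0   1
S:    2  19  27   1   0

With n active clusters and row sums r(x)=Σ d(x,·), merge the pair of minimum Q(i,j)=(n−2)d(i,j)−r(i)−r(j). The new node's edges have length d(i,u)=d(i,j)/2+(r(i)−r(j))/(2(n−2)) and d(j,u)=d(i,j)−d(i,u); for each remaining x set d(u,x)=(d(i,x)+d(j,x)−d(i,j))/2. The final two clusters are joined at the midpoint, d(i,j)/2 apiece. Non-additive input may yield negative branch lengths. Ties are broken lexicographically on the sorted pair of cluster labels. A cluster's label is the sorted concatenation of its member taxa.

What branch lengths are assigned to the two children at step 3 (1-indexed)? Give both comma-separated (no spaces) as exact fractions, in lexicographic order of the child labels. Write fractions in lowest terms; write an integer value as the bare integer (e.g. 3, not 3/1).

67/8,51/8

1. join K+L (d=10, Q=-119) ⇒ KL; edges |K|=15/2, |L|=5/2
  updated: d(F,KL)=14, d(KL,N)=35/2, d(KL,S)=18
2. join F+KL (d=14, Q=-127/2) ⇒ FKL; edges |F|=41/8, |KL|=71/8
  updated: d(FKL,N)=59/4, d(FKL,S)=3
3. join FKL+N (d=59/4, Q=-75/4) ⇒ FKLN; edges |FKL|=67/8, |N|=51/8
  updated: d(FKLN,S)=-43/8
4. join FKLN+S (d=-43/8) ⇒ FKLNS; edges |FKLN|=-43/16, |S|=-43/16
final tree: (((F:41/8,(K:15/2,L:5/2):71/8):67/8,N:51/8):-43/16,S:-43/16)
total length: 267/8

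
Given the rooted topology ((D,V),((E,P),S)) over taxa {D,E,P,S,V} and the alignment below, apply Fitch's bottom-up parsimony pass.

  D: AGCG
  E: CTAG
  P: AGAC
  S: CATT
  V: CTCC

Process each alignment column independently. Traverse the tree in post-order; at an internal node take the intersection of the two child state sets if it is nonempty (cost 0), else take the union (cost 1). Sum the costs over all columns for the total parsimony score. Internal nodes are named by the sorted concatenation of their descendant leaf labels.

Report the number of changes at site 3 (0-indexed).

DV@0: {A} ∪ {C} = {A,C} (union, +1)
EP@0: {C} ∪ {A} = {A,C} (union, +1)
EPS@0: {A,C} ∩ {C} = {C} (intersection, +0)
DEPSV@0: {A,C} ∩ {C} = {C} (intersection, +0)
DV@1: {G} ∪ {T} = {G,T} (union, +1)
EP@1: {T} ∪ {G} = {G,T} (union, +1)
EPS@1: {G,T} ∪ {A} = {A,G,T} (union, +1)
DEPSV@1: {G,T} ∩ {A,G,T} = {G,T} (intersection, +0)
DV@2: {C} ∩ {C} = {C} (intersection, +0)
EP@2: {A} ∩ {A} = {A} (intersection, +0)
EPS@2: {A} ∪ {T} = {A,T} (union, +1)
DEPSV@2: {C} ∪ {A,T} = {A,C,T} (union, +1)
DV@3: {G} ∪ {C} = {C,G} (union, +1)
EP@3: {G} ∪ {C} = {C,G} (union, +1)
EPS@3: {C,G} ∪ {T} = {C,G,T} (union, +1)
DEPSV@3: {C,G} ∩ {C,G,T} = {C,G} (intersection, +0)
per-site changes: [2, 3, 2, 3]; total = 10

3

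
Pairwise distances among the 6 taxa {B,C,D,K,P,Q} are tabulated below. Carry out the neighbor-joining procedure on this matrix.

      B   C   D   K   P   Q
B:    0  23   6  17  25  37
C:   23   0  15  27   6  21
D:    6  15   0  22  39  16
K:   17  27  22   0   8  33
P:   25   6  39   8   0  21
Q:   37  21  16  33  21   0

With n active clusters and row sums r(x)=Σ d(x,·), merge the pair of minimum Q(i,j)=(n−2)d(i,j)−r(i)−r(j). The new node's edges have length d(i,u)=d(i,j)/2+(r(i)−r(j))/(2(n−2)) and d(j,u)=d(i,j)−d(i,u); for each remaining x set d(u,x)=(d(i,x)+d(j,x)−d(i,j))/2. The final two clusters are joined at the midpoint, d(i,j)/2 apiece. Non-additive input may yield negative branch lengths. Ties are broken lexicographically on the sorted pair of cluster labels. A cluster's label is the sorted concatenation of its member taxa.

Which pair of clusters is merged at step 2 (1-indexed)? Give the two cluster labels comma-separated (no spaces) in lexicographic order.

K,P

iteration 1: select B,D (d=6, Q=-182); attach at lengths (17/4, 7/4); label the merged cluster BD
  updated: d(BD,C)=16, d(BD,K)=33/2, d(BD,P)=29, d(BD,Q)=47/2
iteration 2: select K,P (d=8, Q=-249/2); attach at lengths (89/12, 7/12); label the merged cluster KP
  updated: d(BD,KP)=75/4, d(C,KP)=25/2, d(KP,Q)=23
iteration 3: select BD,Q (d=47/2, Q=-315/4); attach at lengths (151/16, 225/16); label the merged cluster BDQ
  updated: d(BDQ,C)=27/4, d(BDQ,KP)=73/8
iteration 4: select BDQ,C (d=27/4, Q=-227/8); attach at lengths (27/16, 81/16); label the merged cluster BCDQ
  updated: d(BCDQ,KP)=119/16
iteration 5: select BCDQ,KP (d=119/16); attach at lengths (119/32, 119/32); label the merged cluster BCDKPQ
final tree: ((((B:17/4,D:7/4):151/16,Q:225/16):27/16,C:81/16):119/32,(K:89/12,P:7/12):119/32)
total length: 827/16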